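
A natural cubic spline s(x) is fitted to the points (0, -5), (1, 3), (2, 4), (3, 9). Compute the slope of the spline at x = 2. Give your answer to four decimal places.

1.9333

Write M_i for s''(x_i). With h_i = 1, 1, 1 and divided differences Δ_i = 8, 1, 5, the continuity of s' gives the tridiagonal system
  1·M_0 + 4·M_1 + 1·M_2 = 6(Δ_1 - Δ_0) = -42
  1·M_1 + 4·M_2 + 1·M_3 = 6(Δ_2 - Δ_1) = 24
Natural end conditions: M_0 = M_3 = 0.
Solving the tridiagonal system: M_0 = 0, M_1 = -64/5, M_2 = 46/5, M_3 = 0.
On [2, 3], s'(x) = b_2 + 2c_2·(x - 2) + 3d_2·(x - 2)² with b_2 = Δ_2 - h_2(2M_2 + M_3)/6 = 29/15, c_2 = M_2/2 = 23/5, d_2 = (M_3 - M_2)/(6h_2) = -23/15. So s'(2) = 29/15.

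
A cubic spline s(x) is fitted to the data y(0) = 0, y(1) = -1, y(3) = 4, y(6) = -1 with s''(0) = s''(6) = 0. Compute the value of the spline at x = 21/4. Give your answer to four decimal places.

Let M_i = s''(x_i). Step sizes h_i = 1, 2, 3; slopes of the chords Δ_i = (y_(i+1) - y_i)/h_i = -1, 5/2, -5/3.
  1·M_0 + 6·M_1 + 2·M_2 = 6(Δ_1 - Δ_0) = 21
  2·M_1 + 10·M_2 + 3·M_3 = 6(Δ_2 - Δ_1) = -25
Natural end conditions: M_0 = M_3 = 0.
Solving: M_0 = 0, M_1 = 65/14, M_2 = -24/7, M_3 = 0.
On [3, 6], s(x) = 4 + 37/21·(x - 3) - 12/7·(x - 3)² + 4/21·(x - 3)³.
With (x - 3) = 9/4: s(21/4) = 163/112.

1.4554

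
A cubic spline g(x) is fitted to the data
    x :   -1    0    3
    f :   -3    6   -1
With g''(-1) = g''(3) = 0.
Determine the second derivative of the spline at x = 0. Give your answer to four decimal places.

-8.5000

Write m_i for g''(x_i). With h_i = 1, 3 and divided differences Δ_i = 9, -7/3, the continuity of g' gives the tridiagonal system
  1·m_0 + 8·m_1 + 3·m_2 = 6(Δ_1 - Δ_0) = -68
Natural end conditions: m_0 = m_2 = 0.
Hence m_0 = 0, m_1 = -17/2, m_2 = 0.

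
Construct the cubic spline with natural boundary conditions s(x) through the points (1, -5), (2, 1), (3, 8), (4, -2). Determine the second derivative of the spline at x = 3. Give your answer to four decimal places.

With m_i denoting the second derivative at x_i, h_i = 1, 1, 1, and Δ_i = (y_(i+1) − y_i)/h_i = 6, 7, -10:
  1·m_0 + 4·m_1 + 1·m_2 = 6(Δ_1 - Δ_0) = 6
  1·m_1 + 4·m_2 + 1·m_3 = 6(Δ_2 - Δ_1) = -102
Natural end conditions: m_0 = m_3 = 0.
Forward elimination and back-substitution give m_0 = 0, m_1 = 42/5, m_2 = -138/5, m_3 = 0.

-27.6000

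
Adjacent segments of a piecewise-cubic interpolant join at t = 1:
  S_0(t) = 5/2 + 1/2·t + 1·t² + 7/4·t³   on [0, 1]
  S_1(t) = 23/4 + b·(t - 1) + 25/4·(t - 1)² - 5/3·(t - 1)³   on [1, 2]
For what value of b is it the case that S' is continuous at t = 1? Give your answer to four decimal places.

7.7500

S_0'(t) = 1/2 + 2·t + 21/4·t², so S_0'(1) = 31/4. On the right, S_1'(1) = b, so b = 31/4.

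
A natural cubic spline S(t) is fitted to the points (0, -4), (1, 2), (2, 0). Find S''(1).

-12

Write σ_i for S''(x_i). With h_i = 1, 1 and divided differences Δ_i = 6, -2, the continuity of S' gives the tridiagonal system
  1·σ_0 + 4·σ_1 + 1·σ_2 = 6(Δ_1 - Δ_0) = -48
Natural end conditions: σ_0 = σ_2 = 0.
Hence σ_0 = 0, σ_1 = -12, σ_2 = 0.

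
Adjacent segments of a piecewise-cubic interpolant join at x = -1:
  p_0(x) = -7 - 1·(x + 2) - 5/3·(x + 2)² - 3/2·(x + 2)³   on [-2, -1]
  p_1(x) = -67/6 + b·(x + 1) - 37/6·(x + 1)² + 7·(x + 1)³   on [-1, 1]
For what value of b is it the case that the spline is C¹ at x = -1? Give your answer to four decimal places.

-8.8333

p_0'(x) = -1 - 10/3·(x + 2) - 9/2·(x + 2)², so p_0'(-1) = -53/6. On the right, p_1'(-1) = b, so b = -53/6.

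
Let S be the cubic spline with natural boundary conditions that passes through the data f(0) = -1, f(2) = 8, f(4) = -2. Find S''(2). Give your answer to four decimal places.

With M_i denoting the second derivative at x_i, h_i = 2, 2, and Δ_i = (y_(i+1) − y_i)/h_i = 9/2, -5:
  2·M_0 + 8·M_1 + 2·M_2 = 6(Δ_1 - Δ_0) = -57
Natural end conditions: M_0 = M_2 = 0.
Solving: M_0 = 0, M_1 = -57/8, M_2 = 0.

-7.1250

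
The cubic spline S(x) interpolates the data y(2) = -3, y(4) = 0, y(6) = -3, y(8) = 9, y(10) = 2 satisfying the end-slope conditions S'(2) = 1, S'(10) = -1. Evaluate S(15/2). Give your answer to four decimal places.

Let m_i = S''(x_i). Step sizes h_i = 2, 2, 2, 2; slopes of the chords Δ_i = (y_(i+1) - y_i)/h_i = 3/2, -3/2, 6, -7/2.
  2·m_0 + 8·m_1 + 2·m_2 = 6(Δ_1 - Δ_0) = -18
  2·m_1 + 8·m_2 + 2·m_3 = 6(Δ_2 - Δ_1) = 45
  2·m_2 + 8·m_3 + 2·m_4 = 6(Δ_3 - Δ_2) = -57
Clamped end conditions give two more equations: 2h_0·m_0 + h_0·m_1 = 6(Δ_0 - S'(2)) = 3 and h_3·m_3 + 2h_3·m_4 = 6(S'(10) - Δ_3) = 15.
Hence m_0 = 401/112, m_1 = -317/56, m_2 = 161/16, m_3 = -677/56, m_4 = 1097/112.
On [6, 8], S(x) = -3 + 93/28·(x - 6) + 161/32·(x - 6)² - 827/448·(x - 6)³.
With (x - 6) = 3/2: S(15/2) = 3621/512.

7.0723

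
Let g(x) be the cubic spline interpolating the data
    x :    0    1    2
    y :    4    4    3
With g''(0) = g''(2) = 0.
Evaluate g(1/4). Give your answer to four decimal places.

Let M_i = g''(x_i). Step sizes h_i = 1, 1; slopes of the chords Δ_i = (y_(i+1) - y_i)/h_i = 0, -1.
  1·M_0 + 4·M_1 + 1·M_2 = 6(Δ_1 - Δ_0) = -6
Natural end conditions: M_0 = M_2 = 0.
Solving the tridiagonal system: M_0 = 0, M_1 = -3/2, M_2 = 0.
On [0, 1], g(x) = 4 + 1/4·x + 0·x² - 1/4·x³.
With x = 1/4: g(1/4) = 1039/256.

4.0586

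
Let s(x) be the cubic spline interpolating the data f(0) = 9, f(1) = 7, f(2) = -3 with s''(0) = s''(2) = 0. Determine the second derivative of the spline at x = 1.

Put m_i = s'' at the i-th knot. Here h = (1, 1) and Δ = (-2, -10), so the interior equations h_(i-1)·m_(i-1) + 2(h_(i-1)+h_i)·m_i + h_i·m_(i+1) = 6(Δ_i − Δ_(i-1)) read
  1·m_0 + 4·m_1 + 1·m_2 = 6(Δ_1 - Δ_0) = -48
Natural end conditions: m_0 = m_2 = 0.
Hence m_0 = 0, m_1 = -12, m_2 = 0.

-12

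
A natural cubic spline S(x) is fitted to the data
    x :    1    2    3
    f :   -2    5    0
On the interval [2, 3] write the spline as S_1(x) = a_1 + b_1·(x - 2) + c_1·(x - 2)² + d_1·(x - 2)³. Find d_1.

Put m_i = S'' at the i-th knot. Here h = (1, 1) and Δ = (7, -5), so the interior equations h_(i-1)·m_(i-1) + 2(h_(i-1)+h_i)·m_i + h_i·m_(i+1) = 6(Δ_i − Δ_(i-1)) read
  1·m_0 + 4·m_1 + 1·m_2 = 6(Δ_1 - Δ_0) = -72
Natural end conditions: m_0 = m_2 = 0.
Forward elimination and back-substitution give m_0 = 0, m_1 = -18, m_2 = 0.
On [2, 3], with S_1(x) = a_1 + b_1·(x - 2) + c_1·(x - 2)² + d_1·(x - 2)³: c_1 = m_1/2 = -9, d_1 = (m_2 - m_1)/(6h_1) = 3, b_1 = Δ_1 - h_1(2m_1 + m_2)/6 = 1.

3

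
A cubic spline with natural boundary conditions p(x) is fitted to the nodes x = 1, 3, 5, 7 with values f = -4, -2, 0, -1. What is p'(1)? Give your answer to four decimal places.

Write M_i for p''(x_i). With h_i = 2, 2, 2 and divided differences Δ_i = 1, 1, -1/2, the continuity of p' gives the tridiagonal system
  2·M_0 + 8·M_1 + 2·M_2 = 6(Δ_1 - Δ_0) = 0
  2·M_1 + 8·M_2 + 2·M_3 = 6(Δ_2 - Δ_1) = -9
Natural end conditions: M_0 = M_3 = 0.
Solving the tridiagonal system: M_0 = 0, M_1 = 3/10, M_2 = -6/5, M_3 = 0.
On [1, 3], p'(x) = b_0 + 2c_0·(x - 1) + 3d_0·(x - 1)² with b_0 = Δ_0 - h_0(2M_0 + M_1)/6 = 9/10, c_0 = M_0/2 = 0, d_0 = (M_1 - M_0)/(6h_0) = 1/40. So p'(1) = 9/10.

0.9000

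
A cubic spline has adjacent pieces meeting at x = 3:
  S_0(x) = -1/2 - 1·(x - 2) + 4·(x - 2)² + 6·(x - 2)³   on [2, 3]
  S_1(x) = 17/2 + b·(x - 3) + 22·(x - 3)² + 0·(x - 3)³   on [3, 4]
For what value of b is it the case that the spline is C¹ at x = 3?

25

S_0'(x) = -1 + 8·(x - 2) + 18·(x - 2)², so S_0'(3) = 25. On the right, S_1'(3) = b, so b = 25.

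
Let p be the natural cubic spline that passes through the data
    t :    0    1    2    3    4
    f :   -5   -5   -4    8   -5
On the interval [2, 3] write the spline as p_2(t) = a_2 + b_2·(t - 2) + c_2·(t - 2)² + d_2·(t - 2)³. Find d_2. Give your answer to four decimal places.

-12.3214

Put M_i = p'' at the i-th knot. Here h = (1, 1, 1, 1) and Δ = (0, 1, 12, -13), so the interior equations h_(i-1)·M_(i-1) + 2(h_(i-1)+h_i)·M_i + h_i·M_(i+1) = 6(Δ_i − Δ_(i-1)) read
  1·M_0 + 4·M_1 + 1·M_2 = 6(Δ_1 - Δ_0) = 6
  1·M_1 + 4·M_2 + 1·M_3 = 6(Δ_2 - Δ_1) = 66
  1·M_2 + 4·M_3 + 1·M_4 = 6(Δ_3 - Δ_2) = -150
Natural end conditions: M_0 = M_4 = 0.
Hence M_0 = 0, M_1 = -81/14, M_2 = 204/7, M_3 = -627/14, M_4 = 0.
On [2, 3], with p_2(t) = a_2 + b_2·(t - 2) + c_2·(t - 2)² + d_2·(t - 2)³: c_2 = M_2/2 = 102/7, d_2 = (M_3 - M_2)/(6h_2) = -345/28, b_2 = Δ_2 - h_2(2M_2 + M_3)/6 = 39/4.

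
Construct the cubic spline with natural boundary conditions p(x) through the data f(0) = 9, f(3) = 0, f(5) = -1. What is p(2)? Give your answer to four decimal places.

Write m_i for p''(x_i). With h_i = 3, 2 and divided differences Δ_i = -3, -1/2, the continuity of p' gives the tridiagonal system
  3·m_0 + 10·m_1 + 2·m_2 = 6(Δ_1 - Δ_0) = 15
Natural end conditions: m_0 = m_2 = 0.
Hence m_0 = 0, m_1 = 3/2, m_2 = 0.
On [0, 3], p(x) = 9 - 15/4·x + 0·x² + 1/12·x³.
With x = 2: p(2) = 13/6.

2.1667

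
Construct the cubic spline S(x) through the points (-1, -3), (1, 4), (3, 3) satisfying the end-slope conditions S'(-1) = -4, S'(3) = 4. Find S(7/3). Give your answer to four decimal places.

Put σ_i = S'' at the i-th knot. Here h = (2, 2) and Δ = (7/2, -1/2), so the interior equations h_(i-1)·σ_(i-1) + 2(h_(i-1)+h_i)·σ_i + h_i·σ_(i+1) = 6(Δ_i − Δ_(i-1)) read
  2·σ_0 + 8·σ_1 + 2·σ_2 = 6(Δ_1 - Δ_0) = -24
Clamped end conditions give two more equations: 2h_0·σ_0 + h_0·σ_1 = 6(Δ_0 - S'(-1)) = 45 and h_1·σ_1 + 2h_1·σ_2 = 6(S'(3) - Δ_1) = 27.
Forward elimination and back-substitution give σ_0 = 65/4, σ_1 = -10, σ_2 = 47/4.
On [1, 3], S(x) = 4 + 9/4·(x - 1) - 5·(x - 1)² + 29/16·(x - 1)³.
With (x - 1) = 4/3: S(7/3) = 65/27.

2.4074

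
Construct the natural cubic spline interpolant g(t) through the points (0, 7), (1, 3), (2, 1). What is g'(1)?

Put M_i = g'' at the i-th knot. Here h = (1, 1) and Δ = (-4, -2), so the interior equations h_(i-1)·M_(i-1) + 2(h_(i-1)+h_i)·M_i + h_i·M_(i+1) = 6(Δ_i − Δ_(i-1)) read
  1·M_0 + 4·M_1 + 1·M_2 = 6(Δ_1 - Δ_0) = 12
Natural end conditions: M_0 = M_2 = 0.
Forward elimination and back-substitution give M_0 = 0, M_1 = 3, M_2 = 0.
On [1, 2], g'(t) = b_1 + 2c_1·(t - 1) + 3d_1·(t - 1)² with b_1 = Δ_1 - h_1(2M_1 + M_2)/6 = -3, c_1 = M_1/2 = 3/2, d_1 = (M_2 - M_1)/(6h_1) = -1/2. So g'(1) = -3.

-3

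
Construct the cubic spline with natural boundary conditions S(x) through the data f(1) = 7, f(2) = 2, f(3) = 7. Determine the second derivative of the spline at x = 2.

Let M_i = S''(x_i). Step sizes h_i = 1, 1; slopes of the chords Δ_i = (y_(i+1) - y_i)/h_i = -5, 5.
  1·M_0 + 4·M_1 + 1·M_2 = 6(Δ_1 - Δ_0) = 60
Natural end conditions: M_0 = M_2 = 0.
Hence M_0 = 0, M_1 = 15, M_2 = 0.

15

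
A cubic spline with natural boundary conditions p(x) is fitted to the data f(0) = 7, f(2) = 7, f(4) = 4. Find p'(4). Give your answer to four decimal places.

Let M_i = p''(x_i). Step sizes h_i = 2, 2; slopes of the chords Δ_i = (y_(i+1) - y_i)/h_i = 0, -3/2.
  2·M_0 + 8·M_1 + 2·M_2 = 6(Δ_1 - Δ_0) = -9
Natural end conditions: M_0 = M_2 = 0.
Solving: M_0 = 0, M_1 = -9/8, M_2 = 0.
On [2, 4], p'(x) = b_1 + 2c_1·(x - 2) + 3d_1·(x - 2)² with b_1 = Δ_1 - h_1(2M_1 + M_2)/6 = -3/4, c_1 = M_1/2 = -9/16, d_1 = (M_2 - M_1)/(6h_1) = 3/32. So p'(4) = -15/8.

-1.8750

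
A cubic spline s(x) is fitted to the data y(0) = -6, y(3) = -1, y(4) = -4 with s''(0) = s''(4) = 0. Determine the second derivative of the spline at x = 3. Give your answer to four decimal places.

-3.5000

Put m_i = s'' at the i-th knot. Here h = (3, 1) and Δ = (5/3, -3), so the interior equations h_(i-1)·m_(i-1) + 2(h_(i-1)+h_i)·m_i + h_i·m_(i+1) = 6(Δ_i − Δ_(i-1)) read
  3·m_0 + 8·m_1 + 1·m_2 = 6(Δ_1 - Δ_0) = -28
Natural end conditions: m_0 = m_2 = 0.
Solving: m_0 = 0, m_1 = -7/2, m_2 = 0.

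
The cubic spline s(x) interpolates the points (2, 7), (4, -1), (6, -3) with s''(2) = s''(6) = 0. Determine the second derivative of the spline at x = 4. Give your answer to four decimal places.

2.2500

Write σ_i for s''(x_i). With h_i = 2, 2 and divided differences Δ_i = -4, -1, the continuity of s' gives the tridiagonal system
  2·σ_0 + 8·σ_1 + 2·σ_2 = 6(Δ_1 - Δ_0) = 18
Natural end conditions: σ_0 = σ_2 = 0.
Hence σ_0 = 0, σ_1 = 9/4, σ_2 = 0.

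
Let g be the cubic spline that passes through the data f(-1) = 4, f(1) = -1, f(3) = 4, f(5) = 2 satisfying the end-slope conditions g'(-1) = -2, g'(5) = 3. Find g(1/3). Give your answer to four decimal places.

Let M_i = g''(x_i). Step sizes h_i = 2, 2, 2; slopes of the chords Δ_i = (y_(i+1) - y_i)/h_i = -5/2, 5/2, -1.
  2·M_0 + 8·M_1 + 2·M_2 = 6(Δ_1 - Δ_0) = 30
  2·M_1 + 8·M_2 + 2·M_3 = 6(Δ_2 - Δ_1) = -21
Clamped end conditions give two more equations: 2h_0·M_0 + h_0·M_1 = 6(Δ_0 - g'(-1)) = -3 and h_2·M_2 + 2h_2·M_3 = 6(g'(5) - Δ_2) = 24.
Forward elimination and back-substitution give M_0 = -59/15, M_1 = 191/30, M_2 = -98/15, M_3 = 139/15.
On [-1, 1], g(x) = 4 - 2·(x + 1) - 59/30·(x + 1)² + 103/120·(x + 1)³.
With (x + 1) = 4/3: g(1/3) = -52/405.

-0.1284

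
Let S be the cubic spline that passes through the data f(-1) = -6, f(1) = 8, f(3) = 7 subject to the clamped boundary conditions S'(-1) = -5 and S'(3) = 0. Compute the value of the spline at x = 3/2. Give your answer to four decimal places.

Put M_i = S'' at the i-th knot. Here h = (2, 2) and Δ = (7, -1/2), so the interior equations h_(i-1)·M_(i-1) + 2(h_(i-1)+h_i)·M_i + h_i·M_(i+1) = 6(Δ_i − Δ_(i-1)) read
  2·M_0 + 8·M_1 + 2·M_2 = 6(Δ_1 - Δ_0) = -45
Clamped end conditions give two more equations: 2h_0·M_0 + h_0·M_1 = 6(Δ_0 - S'(-1)) = 72 and h_1·M_1 + 2h_1·M_2 = 6(S'(3) - Δ_1) = 3.
Forward elimination and back-substitution give M_0 = 199/8, M_1 = -55/4, M_2 = 61/8.
On [1, 3], S(x) = 8 + 49/8·(x - 1) - 55/8·(x - 1)² + 57/32·(x - 1)³.
With (x - 1) = 1/2: S(3/2) = 2449/256.

9.5664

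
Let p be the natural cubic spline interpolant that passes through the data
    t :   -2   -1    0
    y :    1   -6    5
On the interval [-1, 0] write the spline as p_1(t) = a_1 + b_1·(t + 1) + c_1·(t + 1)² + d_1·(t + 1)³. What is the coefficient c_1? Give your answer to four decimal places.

13.5000

Put M_i = p'' at the i-th knot. Here h = (1, 1) and Δ = (-7, 11), so the interior equations h_(i-1)·M_(i-1) + 2(h_(i-1)+h_i)·M_i + h_i·M_(i+1) = 6(Δ_i − Δ_(i-1)) read
  1·M_0 + 4·M_1 + 1·M_2 = 6(Δ_1 - Δ_0) = 108
Natural end conditions: M_0 = M_2 = 0.
Solving the tridiagonal system: M_0 = 0, M_1 = 27, M_2 = 0.
On [-1, 0], with p_1(t) = a_1 + b_1·(t + 1) + c_1·(t + 1)² + d_1·(t + 1)³: c_1 = M_1/2 = 27/2, d_1 = (M_2 - M_1)/(6h_1) = -9/2, b_1 = Δ_1 - h_1(2M_1 + M_2)/6 = 2.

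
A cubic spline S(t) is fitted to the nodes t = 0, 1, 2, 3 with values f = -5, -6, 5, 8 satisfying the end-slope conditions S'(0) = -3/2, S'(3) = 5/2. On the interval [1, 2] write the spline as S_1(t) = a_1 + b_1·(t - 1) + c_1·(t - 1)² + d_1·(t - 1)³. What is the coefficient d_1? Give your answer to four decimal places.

Put M_i = S'' at the i-th knot. Here h = (1, 1, 1) and Δ = (-1, 11, 3), so the interior equations h_(i-1)·M_(i-1) + 2(h_(i-1)+h_i)·M_i + h_i·M_(i+1) = 6(Δ_i − Δ_(i-1)) read
  1·M_0 + 4·M_1 + 1·M_2 = 6(Δ_1 - Δ_0) = 72
  1·M_1 + 4·M_2 + 1·M_3 = 6(Δ_2 - Δ_1) = -48
Clamped end conditions give two more equations: 2h_0·M_0 + h_0·M_1 = 6(Δ_0 - S'(0)) = 3 and h_2·M_2 + 2h_2·M_3 = 6(S'(3) - Δ_2) = -3.
Solving: M_0 = -173/15, M_1 = 391/15, M_2 = -311/15, M_3 = 133/15.
On [1, 2], with S_1(t) = a_1 + b_1·(t - 1) + c_1·(t - 1)² + d_1·(t - 1)³: c_1 = M_1/2 = 391/30, d_1 = (M_2 - M_1)/(6h_1) = -39/5, b_1 = Δ_1 - h_1(2M_1 + M_2)/6 = 173/30.

-7.8000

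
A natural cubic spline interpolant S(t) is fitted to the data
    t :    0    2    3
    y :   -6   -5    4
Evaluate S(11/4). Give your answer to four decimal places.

1.4180

With M_i denoting the second derivative at x_i, h_i = 2, 1, and Δ_i = (y_(i+1) − y_i)/h_i = 1/2, 9:
  2·M_0 + 6·M_1 + 1·M_2 = 6(Δ_1 - Δ_0) = 51
Natural end conditions: M_0 = M_2 = 0.
Solving: M_0 = 0, M_1 = 17/2, M_2 = 0.
On [2, 3], S(t) = -5 + 37/6·(t - 2) + 17/4·(t - 2)² - 17/12·(t - 2)³.
With (t - 2) = 3/4: S(11/4) = 363/256.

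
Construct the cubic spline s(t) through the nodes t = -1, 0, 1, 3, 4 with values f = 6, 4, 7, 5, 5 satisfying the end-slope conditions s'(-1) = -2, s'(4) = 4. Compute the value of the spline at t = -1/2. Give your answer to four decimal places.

Let m_i = s''(x_i). Step sizes h_i = 1, 1, 2, 1; slopes of the chords Δ_i = (y_(i+1) - y_i)/h_i = -2, 3, -1, 0.
  1·m_0 + 4·m_1 + 1·m_2 = 6(Δ_1 - Δ_0) = 30
  1·m_1 + 6·m_2 + 2·m_3 = 6(Δ_2 - Δ_1) = -24
  2·m_2 + 6·m_3 + 1·m_4 = 6(Δ_3 - Δ_2) = 6
Clamped end conditions give two more equations: 2h_0·m_0 + h_0·m_1 = 6(Δ_0 - s'(-1)) = 0 and h_3·m_3 + 2h_3·m_4 = 6(s'(4) - Δ_3) = 24.
Forward elimination and back-substitution give m_0 = -165/32, m_1 = 165/16, m_2 = -195/32, m_3 = 9/8, m_4 = 183/16.
On [-1, 0], s(t) = 6 - 2·(t + 1) - 165/64·(t + 1)² + 165/64·(t + 1)³.
With (t + 1) = 1/2: s(-1/2) = 2395/512.

4.6777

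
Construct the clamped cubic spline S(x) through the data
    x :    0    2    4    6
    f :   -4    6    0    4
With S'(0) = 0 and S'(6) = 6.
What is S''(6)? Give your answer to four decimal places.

3.2000

Write M_i for S''(x_i). With h_i = 2, 2, 2 and divided differences Δ_i = 5, -3, 2, the continuity of S' gives the tridiagonal system
  2·M_0 + 8·M_1 + 2·M_2 = 6(Δ_1 - Δ_0) = -48
  2·M_1 + 8·M_2 + 2·M_3 = 6(Δ_2 - Δ_1) = 30
Clamped end conditions give two more equations: 2h_0·M_0 + h_0·M_1 = 6(Δ_0 - S'(0)) = 30 and h_2·M_2 + 2h_2·M_3 = 6(S'(6) - Δ_2) = 24.
Forward elimination and back-substitution give M_0 = 64/5, M_1 = -53/5, M_2 = 28/5, M_3 = 16/5.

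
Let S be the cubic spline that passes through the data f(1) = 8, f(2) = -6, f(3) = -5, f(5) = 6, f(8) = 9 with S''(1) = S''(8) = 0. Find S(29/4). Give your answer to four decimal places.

Write M_i for S''(x_i). With h_i = 1, 1, 2, 3 and divided differences Δ_i = -14, 1, 11/2, 1, the continuity of S' gives the tridiagonal system
  1·M_0 + 4·M_1 + 1·M_2 = 6(Δ_1 - Δ_0) = 90
  1·M_1 + 6·M_2 + 2·M_3 = 6(Δ_2 - Δ_1) = 27
  2·M_2 + 10·M_3 + 3·M_4 = 6(Δ_3 - Δ_2) = -27
Natural end conditions: M_0 = M_4 = 0.
Solving the tridiagonal system: M_0 = 0, M_1 = 2358/107, M_2 = 198/107, M_3 = -657/214, M_4 = 0.
On [5, 8], S(x) = 6 + 871/214·(x - 5) - 657/428·(x - 5)² + 73/428·(x - 5)³.
With (x - 5) = 9/4: S(29/4) = 255549/27392.

9.3293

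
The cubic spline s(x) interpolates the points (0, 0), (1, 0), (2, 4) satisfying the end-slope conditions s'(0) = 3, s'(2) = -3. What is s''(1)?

18

Write M_i for s''(x_i). With h_i = 1, 1 and divided differences Δ_i = 0, 4, the continuity of s' gives the tridiagonal system
  1·M_0 + 4·M_1 + 1·M_2 = 6(Δ_1 - Δ_0) = 24
Clamped end conditions give two more equations: 2h_0·M_0 + h_0·M_1 = 6(Δ_0 - s'(0)) = -18 and h_1·M_1 + 2h_1·M_2 = 6(s'(2) - Δ_1) = -42.
Hence M_0 = -18, M_1 = 18, M_2 = -30.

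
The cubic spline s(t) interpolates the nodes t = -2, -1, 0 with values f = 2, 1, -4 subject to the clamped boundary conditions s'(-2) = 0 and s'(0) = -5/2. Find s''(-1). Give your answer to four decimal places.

Put M_i = s'' at the i-th knot. Here h = (1, 1) and Δ = (-1, -5), so the interior equations h_(i-1)·M_(i-1) + 2(h_(i-1)+h_i)·M_i + h_i·M_(i+1) = 6(Δ_i − Δ_(i-1)) read
  1·M_0 + 4·M_1 + 1·M_2 = 6(Δ_1 - Δ_0) = -24
Clamped end conditions give two more equations: 2h_0·M_0 + h_0·M_1 = 6(Δ_0 - s'(-2)) = -6 and h_1·M_1 + 2h_1·M_2 = 6(s'(0) - Δ_1) = 15.
Forward elimination and back-substitution give M_0 = 7/4, M_1 = -19/2, M_2 = 49/4.

-9.5000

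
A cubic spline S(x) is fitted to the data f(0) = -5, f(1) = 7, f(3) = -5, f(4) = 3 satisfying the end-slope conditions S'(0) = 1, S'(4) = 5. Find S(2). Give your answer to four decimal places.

With M_i denoting the second derivative at x_i, h_i = 1, 2, 1, and Δ_i = (y_(i+1) − y_i)/h_i = 12, -6, 8:
  1·M_0 + 6·M_1 + 2·M_2 = 6(Δ_1 - Δ_0) = -108
  2·M_1 + 6·M_2 + 1·M_3 = 6(Δ_2 - Δ_1) = 84
Clamped end conditions give two more equations: 2h_0·M_0 + h_0·M_1 = 6(Δ_0 - S'(0)) = 66 and h_2·M_2 + 2h_2·M_3 = 6(S'(4) - Δ_2) = -18.
Hence M_0 = 1796/35, M_1 = -1282/35, M_2 = 1058/35, M_3 = -844/35.
On [1, 3], S(x) = 7 + 292/35·(x - 1) - 641/35·(x - 1)² + 39/7·(x - 1)³.
With (x - 1) = 1: S(2) = 13/5.

2.6000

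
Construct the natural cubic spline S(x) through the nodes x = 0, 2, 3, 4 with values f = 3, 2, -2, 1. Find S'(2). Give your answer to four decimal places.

-4.1522

Write M_i for S''(x_i). With h_i = 2, 1, 1 and divided differences Δ_i = -1/2, -4, 3, the continuity of S' gives the tridiagonal system
  2·M_0 + 6·M_1 + 1·M_2 = 6(Δ_1 - Δ_0) = -21
  1·M_1 + 4·M_2 + 1·M_3 = 6(Δ_2 - Δ_1) = 42
Natural end conditions: M_0 = M_3 = 0.
Forward elimination and back-substitution give M_0 = 0, M_1 = -126/23, M_2 = 273/23, M_3 = 0.
On [2, 3], S'(x) = b_1 + 2c_1·(x - 2) + 3d_1·(x - 2)² with b_1 = Δ_1 - h_1(2M_1 + M_2)/6 = -191/46, c_1 = M_1/2 = -63/23, d_1 = (M_2 - M_1)/(6h_1) = 133/46. So S'(2) = -191/46.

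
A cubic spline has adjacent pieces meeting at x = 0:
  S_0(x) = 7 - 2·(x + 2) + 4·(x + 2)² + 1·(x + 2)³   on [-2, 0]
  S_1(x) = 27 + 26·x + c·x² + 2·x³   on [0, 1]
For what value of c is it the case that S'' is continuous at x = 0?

S_0''(x) = 8 + 6·(x + 2), so S_0''(0) = 20. On the right, S_1''(0) = 2c, so c = 10.

10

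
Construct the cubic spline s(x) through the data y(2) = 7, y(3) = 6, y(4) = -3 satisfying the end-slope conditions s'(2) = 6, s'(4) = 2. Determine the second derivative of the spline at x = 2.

-11

With M_i denoting the second derivative at x_i, h_i = 1, 1, and Δ_i = (y_(i+1) − y_i)/h_i = -1, -9:
  1·M_0 + 4·M_1 + 1·M_2 = 6(Δ_1 - Δ_0) = -48
Clamped end conditions give two more equations: 2h_0·M_0 + h_0·M_1 = 6(Δ_0 - s'(2)) = -42 and h_1·M_1 + 2h_1·M_2 = 6(s'(4) - Δ_1) = 66.
Solving the tridiagonal system: M_0 = -11, M_1 = -20, M_2 = 43.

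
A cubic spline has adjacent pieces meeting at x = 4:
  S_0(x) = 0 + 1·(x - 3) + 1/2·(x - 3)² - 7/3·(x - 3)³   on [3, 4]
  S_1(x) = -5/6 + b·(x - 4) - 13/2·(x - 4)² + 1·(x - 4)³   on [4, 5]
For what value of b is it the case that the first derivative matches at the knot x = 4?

-5

S_0'(x) = 1 + 1·(x - 3) - 7·(x - 3)², so S_0'(4) = -5. On the right, S_1'(4) = b, so b = -5.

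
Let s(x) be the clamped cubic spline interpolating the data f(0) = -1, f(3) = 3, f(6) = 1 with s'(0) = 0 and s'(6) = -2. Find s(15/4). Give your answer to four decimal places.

With M_i denoting the second derivative at x_i, h_i = 3, 3, and Δ_i = (y_(i+1) − y_i)/h_i = 4/3, -2/3:
  3·M_0 + 12·M_1 + 3·M_2 = 6(Δ_1 - Δ_0) = -12
Clamped end conditions give two more equations: 2h_0·M_0 + h_0·M_1 = 6(Δ_0 - s'(0)) = 8 and h_1·M_1 + 2h_1·M_2 = 6(s'(6) - Δ_1) = -8.
Solving the tridiagonal system: M_0 = 2, M_1 = -4/3, M_2 = -2/3.
On [3, 6], s(x) = 3 + 1·(x - 3) - 2/3·(x - 3)² + 1/27·(x - 3)³.
With (x - 3) = 3/4: s(15/4) = 217/64.

3.3906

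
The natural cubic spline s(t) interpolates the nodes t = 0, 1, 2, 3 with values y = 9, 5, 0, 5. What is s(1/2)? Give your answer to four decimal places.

With M_i denoting the second derivative at x_i, h_i = 1, 1, 1, and Δ_i = (y_(i+1) − y_i)/h_i = -4, -5, 5:
  1·M_0 + 4·M_1 + 1·M_2 = 6(Δ_1 - Δ_0) = -6
  1·M_1 + 4·M_2 + 1·M_3 = 6(Δ_2 - Δ_1) = 60
Natural end conditions: M_0 = M_3 = 0.
Forward elimination and back-substitution give M_0 = 0, M_1 = -28/5, M_2 = 82/5, M_3 = 0.
On [0, 1], s(t) = 9 - 46/15·t + 0·t² - 14/15·t³.
With t = 1/2: s(1/2) = 147/20.

7.3500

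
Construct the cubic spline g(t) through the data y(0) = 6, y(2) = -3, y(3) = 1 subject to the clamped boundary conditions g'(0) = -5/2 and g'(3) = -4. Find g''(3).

Let m_i = g''(x_i). Step sizes h_i = 2, 1; slopes of the chords Δ_i = (y_(i+1) - y_i)/h_i = -9/2, 4.
  2·m_0 + 6·m_1 + 1·m_2 = 6(Δ_1 - Δ_0) = 51
Clamped end conditions give two more equations: 2h_0·m_0 + h_0·m_1 = 6(Δ_0 - g'(0)) = -12 and h_1·m_1 + 2h_1·m_2 = 6(g'(3) - Δ_1) = -48.
Hence m_0 = -12, m_1 = 18, m_2 = -33.

-33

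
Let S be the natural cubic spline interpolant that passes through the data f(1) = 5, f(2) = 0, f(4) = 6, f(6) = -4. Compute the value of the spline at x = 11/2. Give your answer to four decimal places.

-0.1364

With m_i denoting the second derivative at x_i, h_i = 1, 2, 2, and Δ_i = (y_(i+1) − y_i)/h_i = -5, 3, -5:
  1·m_0 + 6·m_1 + 2·m_2 = 6(Δ_1 - Δ_0) = 48
  2·m_1 + 8·m_2 + 2·m_3 = 6(Δ_2 - Δ_1) = -48
Natural end conditions: m_0 = m_3 = 0.
Forward elimination and back-substitution give m_0 = 0, m_1 = 120/11, m_2 = -96/11, m_3 = 0.
On [4, 6], S(x) = 6 + 9/11·(x - 4) - 48/11·(x - 4)² + 8/11·(x - 4)³.
With (x - 4) = 3/2: S(11/2) = -3/22.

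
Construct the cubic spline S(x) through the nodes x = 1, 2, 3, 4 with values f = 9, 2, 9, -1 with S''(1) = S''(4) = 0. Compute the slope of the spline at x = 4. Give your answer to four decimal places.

Let σ_i = S''(x_i). Step sizes h_i = 1, 1, 1; slopes of the chords Δ_i = (y_(i+1) - y_i)/h_i = -7, 7, -10.
  1·σ_0 + 4·σ_1 + 1·σ_2 = 6(Δ_1 - Δ_0) = 84
  1·σ_1 + 4·σ_2 + 1·σ_3 = 6(Δ_2 - Δ_1) = -102
Natural end conditions: σ_0 = σ_3 = 0.
Solving the tridiagonal system: σ_0 = 0, σ_1 = 146/5, σ_2 = -164/5, σ_3 = 0.
On [3, 4], S'(x) = b_2 + 2c_2·(x - 3) + 3d_2·(x - 3)² with b_2 = Δ_2 - h_2(2σ_2 + σ_3)/6 = 14/15, c_2 = σ_2/2 = -82/5, d_2 = (σ_3 - σ_2)/(6h_2) = 82/15. So S'(4) = -232/15.

-15.4667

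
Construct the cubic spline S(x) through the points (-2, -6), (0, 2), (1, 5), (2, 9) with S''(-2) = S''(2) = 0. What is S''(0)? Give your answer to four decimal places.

With M_i denoting the second derivative at x_i, h_i = 2, 1, 1, and Δ_i = (y_(i+1) − y_i)/h_i = 4, 3, 4:
  2·M_0 + 6·M_1 + 1·M_2 = 6(Δ_1 - Δ_0) = -6
  1·M_1 + 4·M_2 + 1·M_3 = 6(Δ_2 - Δ_1) = 6
Natural end conditions: M_0 = M_3 = 0.
Solving: M_0 = 0, M_1 = -30/23, M_2 = 42/23, M_3 = 0.

-1.3043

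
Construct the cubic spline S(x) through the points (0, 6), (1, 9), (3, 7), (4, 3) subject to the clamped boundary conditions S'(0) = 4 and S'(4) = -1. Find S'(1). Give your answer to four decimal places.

1.9143

Let M_i = S''(x_i). Step sizes h_i = 1, 2, 1; slopes of the chords Δ_i = (y_(i+1) - y_i)/h_i = 3, -1, -4.
  1·M_0 + 6·M_1 + 2·M_2 = 6(Δ_1 - Δ_0) = -24
  2·M_1 + 6·M_2 + 1·M_3 = 6(Δ_2 - Δ_1) = -18
Clamped end conditions give two more equations: 2h_0·M_0 + h_0·M_1 = 6(Δ_0 - S'(0)) = -6 and h_2·M_2 + 2h_2·M_3 = 6(S'(4) - Δ_2) = 18.
Solving: M_0 = -64/35, M_1 = -82/35, M_2 = -142/35, M_3 = 386/35.
On [1, 3], S'(x) = b_1 + 2c_1·(x - 1) + 3d_1·(x - 1)² with b_1 = Δ_1 - h_1(2M_1 + M_2)/6 = 67/35, c_1 = M_1/2 = -41/35, d_1 = (M_2 - M_1)/(6h_1) = -1/7. So S'(1) = 67/35.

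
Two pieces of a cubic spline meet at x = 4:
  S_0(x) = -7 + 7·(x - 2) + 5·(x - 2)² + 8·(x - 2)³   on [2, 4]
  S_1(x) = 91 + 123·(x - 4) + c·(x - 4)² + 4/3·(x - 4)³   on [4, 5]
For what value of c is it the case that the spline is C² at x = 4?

53

S_0''(x) = 10 + 48·(x - 2), so S_0''(4) = 106. On the right, S_1''(4) = 2c, so c = 53.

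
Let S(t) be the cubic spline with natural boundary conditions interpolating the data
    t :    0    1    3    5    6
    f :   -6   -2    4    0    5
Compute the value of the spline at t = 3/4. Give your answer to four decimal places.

-3.0602

Put σ_i = S'' at the i-th knot. Here h = (1, 2, 2, 1) and Δ = (4, 3, -2, 5), so the interior equations h_(i-1)·σ_(i-1) + 2(h_(i-1)+h_i)·σ_i + h_i·σ_(i+1) = 6(Δ_i − Δ_(i-1)) read
  1·σ_0 + 6·σ_1 + 2·σ_2 = 6(Δ_1 - Δ_0) = -6
  2·σ_1 + 8·σ_2 + 2·σ_3 = 6(Δ_2 - Δ_1) = -30
  2·σ_2 + 6·σ_3 + 1·σ_4 = 6(Δ_3 - Δ_2) = 42
Natural end conditions: σ_0 = σ_4 = 0.
Forward elimination and back-substitution give σ_0 = 0, σ_1 = 11/10, σ_2 = -63/10, σ_3 = 91/10, σ_4 = 0.
On [0, 1], S(t) = -6 + 229/60·t + 0·t² + 11/60·t³.
With t = 3/4: S(3/4) = -3917/1280.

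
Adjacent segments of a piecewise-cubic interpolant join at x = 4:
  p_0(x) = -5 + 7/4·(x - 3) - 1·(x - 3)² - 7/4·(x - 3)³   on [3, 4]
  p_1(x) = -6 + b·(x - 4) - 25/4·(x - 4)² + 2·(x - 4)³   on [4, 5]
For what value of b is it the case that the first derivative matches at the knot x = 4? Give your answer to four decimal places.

-5.5000

p_0'(x) = 7/4 - 2·(x - 3) - 21/4·(x - 3)², so p_0'(4) = -11/2. On the right, p_1'(4) = b, so b = -11/2.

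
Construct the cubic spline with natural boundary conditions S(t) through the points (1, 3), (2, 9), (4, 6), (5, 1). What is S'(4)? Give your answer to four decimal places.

Let m_i = S''(x_i). Step sizes h_i = 1, 2, 1; slopes of the chords Δ_i = (y_(i+1) - y_i)/h_i = 6, -3/2, -5.
  1·m_0 + 6·m_1 + 2·m_2 = 6(Δ_1 - Δ_0) = -45
  2·m_1 + 6·m_2 + 1·m_3 = 6(Δ_2 - Δ_1) = -21
Natural end conditions: m_0 = m_3 = 0.
Solving: m_0 = 0, m_1 = -57/8, m_2 = -9/8, m_3 = 0.
On [4, 5], S'(t) = b_2 + 2c_2·(t - 4) + 3d_2·(t - 4)² with b_2 = Δ_2 - h_2(2m_2 + m_3)/6 = -37/8, c_2 = m_2/2 = -9/16, d_2 = (m_3 - m_2)/(6h_2) = 3/16. So S'(4) = -37/8.

-4.6250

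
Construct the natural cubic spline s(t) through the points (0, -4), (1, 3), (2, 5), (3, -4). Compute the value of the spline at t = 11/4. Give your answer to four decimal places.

-1.1406

Write M_i for s''(x_i). With h_i = 1, 1, 1 and divided differences Δ_i = 7, 2, -9, the continuity of s' gives the tridiagonal system
  1·M_0 + 4·M_1 + 1·M_2 = 6(Δ_1 - Δ_0) = -30
  1·M_1 + 4·M_2 + 1·M_3 = 6(Δ_2 - Δ_1) = -66
Natural end conditions: M_0 = M_3 = 0.
Solving: M_0 = 0, M_1 = -18/5, M_2 = -78/5, M_3 = 0.
On [2, 3], s(t) = 5 - 19/5·(t - 2) - 39/5·(t - 2)² + 13/5·(t - 2)³.
With (t - 2) = 3/4: s(11/4) = -73/64.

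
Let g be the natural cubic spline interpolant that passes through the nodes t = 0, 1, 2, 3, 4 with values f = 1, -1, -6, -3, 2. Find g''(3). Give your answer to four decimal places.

-0.5357

Put σ_i = g'' at the i-th knot. Here h = (1, 1, 1, 1) and Δ = (-2, -5, 3, 5), so the interior equations h_(i-1)·σ_(i-1) + 2(h_(i-1)+h_i)·σ_i + h_i·σ_(i+1) = 6(Δ_i − Δ_(i-1)) read
  1·σ_0 + 4·σ_1 + 1·σ_2 = 6(Δ_1 - Δ_0) = -18
  1·σ_1 + 4·σ_2 + 1·σ_3 = 6(Δ_2 - Δ_1) = 48
  1·σ_2 + 4·σ_3 + 1·σ_4 = 6(Δ_3 - Δ_2) = 12
Natural end conditions: σ_0 = σ_4 = 0.
Forward elimination and back-substitution give σ_0 = 0, σ_1 = -225/28, σ_2 = 99/7, σ_3 = -15/28, σ_4 = 0.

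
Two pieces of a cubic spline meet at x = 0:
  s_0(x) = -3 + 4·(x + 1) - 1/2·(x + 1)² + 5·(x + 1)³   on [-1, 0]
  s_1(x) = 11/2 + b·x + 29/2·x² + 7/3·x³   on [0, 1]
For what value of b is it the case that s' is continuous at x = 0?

18

s_0'(x) = 4 - 1·(x + 1) + 15·(x + 1)², so s_0'(0) = 18. On the right, s_1'(0) = b, so b = 18.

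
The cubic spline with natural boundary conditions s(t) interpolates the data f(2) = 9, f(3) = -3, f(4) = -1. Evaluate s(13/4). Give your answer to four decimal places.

-3.6484

Let M_i = s''(x_i). Step sizes h_i = 1, 1; slopes of the chords Δ_i = (y_(i+1) - y_i)/h_i = -12, 2.
  1·M_0 + 4·M_1 + 1·M_2 = 6(Δ_1 - Δ_0) = 84
Natural end conditions: M_0 = M_2 = 0.
Solving: M_0 = 0, M_1 = 21, M_2 = 0.
On [3, 4], s(t) = -3 - 5·(t - 3) + 21/2·(t - 3)² - 7/2·(t - 3)³.
With (t - 3) = 1/4: s(13/4) = -467/128.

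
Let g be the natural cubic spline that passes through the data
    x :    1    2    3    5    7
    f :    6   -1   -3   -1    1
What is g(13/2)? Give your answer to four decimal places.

With σ_i denoting the second derivative at x_i, h_i = 1, 1, 2, 2, and Δ_i = (y_(i+1) − y_i)/h_i = -7, -2, 1, 1:
  1·σ_0 + 4·σ_1 + 1·σ_2 = 6(Δ_1 - Δ_0) = 30
  1·σ_1 + 6·σ_2 + 2·σ_3 = 6(Δ_2 - Δ_1) = 18
  2·σ_2 + 8·σ_3 + 2·σ_4 = 6(Δ_3 - Δ_2) = 0
Natural end conditions: σ_0 = σ_4 = 0.
Solving the tridiagonal system: σ_0 = 0, σ_1 = 7, σ_2 = 2, σ_3 = -1/2, σ_4 = 0.
On [5, 7], g(x) = -1 + 4/3·(x - 5) - 1/4·(x - 5)² + 1/24·(x - 5)³.
With (x - 5) = 3/2: g(13/2) = 37/64.

0.5781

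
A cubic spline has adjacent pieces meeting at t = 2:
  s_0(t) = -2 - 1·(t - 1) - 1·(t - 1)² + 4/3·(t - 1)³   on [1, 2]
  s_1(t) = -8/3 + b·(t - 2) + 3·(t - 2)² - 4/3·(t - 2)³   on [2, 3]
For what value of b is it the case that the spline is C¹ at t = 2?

1

s_0'(t) = -1 - 2·(t - 1) + 4·(t - 1)², so s_0'(2) = 1. On the right, s_1'(2) = b, so b = 1.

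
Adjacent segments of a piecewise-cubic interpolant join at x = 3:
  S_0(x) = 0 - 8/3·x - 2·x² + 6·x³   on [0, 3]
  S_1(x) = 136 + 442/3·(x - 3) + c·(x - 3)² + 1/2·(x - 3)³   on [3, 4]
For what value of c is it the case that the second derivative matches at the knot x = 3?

S_0''(x) = -4 + 36·x, so S_0''(3) = 104. On the right, S_1''(3) = 2c, so c = 52.

52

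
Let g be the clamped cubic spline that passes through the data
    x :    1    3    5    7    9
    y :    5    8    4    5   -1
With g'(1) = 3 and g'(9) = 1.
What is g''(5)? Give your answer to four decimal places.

4.2500

Let m_i = g''(x_i). Step sizes h_i = 2, 2, 2, 2; slopes of the chords Δ_i = (y_(i+1) - y_i)/h_i = 3/2, -2, 1/2, -3.
  2·m_0 + 8·m_1 + 2·m_2 = 6(Δ_1 - Δ_0) = -21
  2·m_1 + 8·m_2 + 2·m_3 = 6(Δ_2 - Δ_1) = 15
  2·m_2 + 8·m_3 + 2·m_4 = 6(Δ_3 - Δ_2) = -21
Clamped end conditions give two more equations: 2h_0·m_0 + h_0·m_1 = 6(Δ_0 - g'(1)) = -9 and h_3·m_3 + 2h_3·m_4 = 6(g'(9) - Δ_3) = 24.
Solving: m_0 = -13/28, m_1 = -25/7, m_2 = 17/4, m_3 = -83/14, m_4 = 251/28.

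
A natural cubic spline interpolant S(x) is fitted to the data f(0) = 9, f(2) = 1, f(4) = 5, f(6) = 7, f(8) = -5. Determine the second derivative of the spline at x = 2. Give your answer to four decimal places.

4.6607

Let M_i = S''(x_i). Step sizes h_i = 2, 2, 2, 2; slopes of the chords Δ_i = (y_(i+1) - y_i)/h_i = -4, 2, 1, -6.
  2·M_0 + 8·M_1 + 2·M_2 = 6(Δ_1 - Δ_0) = 36
  2·M_1 + 8·M_2 + 2·M_3 = 6(Δ_2 - Δ_1) = -6
  2·M_2 + 8·M_3 + 2·M_4 = 6(Δ_3 - Δ_2) = -42
Natural end conditions: M_0 = M_4 = 0.
Hence M_0 = 0, M_1 = 261/56, M_2 = -9/14, M_3 = -285/56, M_4 = 0.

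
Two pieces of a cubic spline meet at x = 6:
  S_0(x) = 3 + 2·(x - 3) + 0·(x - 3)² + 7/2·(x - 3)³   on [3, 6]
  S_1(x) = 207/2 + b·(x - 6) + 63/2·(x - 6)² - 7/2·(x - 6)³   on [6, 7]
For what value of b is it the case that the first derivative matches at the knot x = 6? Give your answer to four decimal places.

96.5000

S_0'(x) = 2 + 0·(x - 3) + 21/2·(x - 3)², so S_0'(6) = 193/2. On the right, S_1'(6) = b, so b = 193/2.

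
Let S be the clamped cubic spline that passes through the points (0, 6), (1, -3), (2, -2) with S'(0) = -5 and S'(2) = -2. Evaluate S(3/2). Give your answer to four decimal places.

-2.7813

Put σ_i = S'' at the i-th knot. Here h = (1, 1) and Δ = (-9, 1), so the interior equations h_(i-1)·σ_(i-1) + 2(h_(i-1)+h_i)·σ_i + h_i·σ_(i+1) = 6(Δ_i − Δ_(i-1)) read
  1·σ_0 + 4·σ_1 + 1·σ_2 = 6(Δ_1 - Δ_0) = 60
Clamped end conditions give two more equations: 2h_0·σ_0 + h_0·σ_1 = 6(Δ_0 - S'(0)) = -24 and h_1·σ_1 + 2h_1·σ_2 = 6(S'(2) - Δ_1) = -18.
Solving: σ_0 = -51/2, σ_1 = 27, σ_2 = -45/2.
On [1, 2], S(x) = -3 - 17/4·(x - 1) + 27/2·(x - 1)² - 33/4·(x - 1)³.
With (x - 1) = 1/2: S(3/2) = -89/32.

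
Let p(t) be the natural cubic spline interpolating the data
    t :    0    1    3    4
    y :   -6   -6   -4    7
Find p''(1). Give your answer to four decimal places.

-2.6250

Let σ_i = p''(x_i). Step sizes h_i = 1, 2, 1; slopes of the chords Δ_i = (y_(i+1) - y_i)/h_i = 0, 1, 11.
  1·σ_0 + 6·σ_1 + 2·σ_2 = 6(Δ_1 - Δ_0) = 6
  2·σ_1 + 6·σ_2 + 1·σ_3 = 6(Δ_2 - Δ_1) = 60
Natural end conditions: σ_0 = σ_3 = 0.
Hence σ_0 = 0, σ_1 = -21/8, σ_2 = 87/8, σ_3 = 0.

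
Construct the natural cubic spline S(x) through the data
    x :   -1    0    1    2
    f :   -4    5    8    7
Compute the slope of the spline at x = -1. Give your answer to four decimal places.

Write σ_i for S''(x_i). With h_i = 1, 1, 1 and divided differences Δ_i = 9, 3, -1, the continuity of S' gives the tridiagonal system
  1·σ_0 + 4·σ_1 + 1·σ_2 = 6(Δ_1 - Δ_0) = -36
  1·σ_1 + 4·σ_2 + 1·σ_3 = 6(Δ_2 - Δ_1) = -24
Natural end conditions: σ_0 = σ_3 = 0.
Hence σ_0 = 0, σ_1 = -8, σ_2 = -4, σ_3 = 0.
On [-1, 0], S'(x) = b_0 + 2c_0·(x + 1) + 3d_0·(x + 1)² with b_0 = Δ_0 - h_0(2σ_0 + σ_1)/6 = 31/3, c_0 = σ_0/2 = 0, d_0 = (σ_1 - σ_0)/(6h_0) = -4/3. So S'(-1) = 31/3.

10.3333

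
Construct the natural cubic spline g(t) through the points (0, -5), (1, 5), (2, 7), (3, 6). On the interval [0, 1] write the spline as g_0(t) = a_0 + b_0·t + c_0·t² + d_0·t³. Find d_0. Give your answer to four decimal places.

-1.9333

With m_i denoting the second derivative at x_i, h_i = 1, 1, 1, and Δ_i = (y_(i+1) − y_i)/h_i = 10, 2, -1:
  1·m_0 + 4·m_1 + 1·m_2 = 6(Δ_1 - Δ_0) = -48
  1·m_1 + 4·m_2 + 1·m_3 = 6(Δ_2 - Δ_1) = -18
Natural end conditions: m_0 = m_3 = 0.
Solving: m_0 = 0, m_1 = -58/5, m_2 = -8/5, m_3 = 0.
On [0, 1], with g_0(t) = a_0 + b_0·t + c_0·t² + d_0·t³: c_0 = m_0/2 = 0, d_0 = (m_1 - m_0)/(6h_0) = -29/15, b_0 = Δ_0 - h_0(2m_0 + m_1)/6 = 179/15.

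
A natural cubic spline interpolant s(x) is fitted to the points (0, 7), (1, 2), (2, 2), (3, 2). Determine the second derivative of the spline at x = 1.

8

Write M_i for s''(x_i). With h_i = 1, 1, 1 and divided differences Δ_i = -5, 0, 0, the continuity of s' gives the tridiagonal system
  1·M_0 + 4·M_1 + 1·M_2 = 6(Δ_1 - Δ_0) = 30
  1·M_1 + 4·M_2 + 1·M_3 = 6(Δ_2 - Δ_1) = 0
Natural end conditions: M_0 = M_3 = 0.
Forward elimination and back-substitution give M_0 = 0, M_1 = 8, M_2 = -2, M_3 = 0.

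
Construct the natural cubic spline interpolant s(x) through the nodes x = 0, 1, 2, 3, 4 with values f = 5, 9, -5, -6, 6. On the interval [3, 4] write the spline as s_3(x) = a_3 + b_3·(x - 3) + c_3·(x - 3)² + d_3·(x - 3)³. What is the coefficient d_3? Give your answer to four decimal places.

With M_i denoting the second derivative at x_i, h_i = 1, 1, 1, 1, and Δ_i = (y_(i+1) − y_i)/h_i = 4, -14, -1, 12:
  1·M_0 + 4·M_1 + 1·M_2 = 6(Δ_1 - Δ_0) = -108
  1·M_1 + 4·M_2 + 1·M_3 = 6(Δ_2 - Δ_1) = 78
  1·M_2 + 4·M_3 + 1·M_4 = 6(Δ_3 - Δ_2) = 78
Natural end conditions: M_0 = M_4 = 0.
Solving the tridiagonal system: M_0 = 0, M_1 = -927/28, M_2 = 171/7, M_3 = 375/28, M_4 = 0.
On [3, 4], with s_3(x) = a_3 + b_3·(x - 3) + c_3·(x - 3)² + d_3·(x - 3)³: c_3 = M_3/2 = 375/56, d_3 = (M_4 - M_3)/(6h_3) = -125/56, b_3 = Δ_3 - h_3(2M_3 + M_4)/6 = 211/28.

-2.2321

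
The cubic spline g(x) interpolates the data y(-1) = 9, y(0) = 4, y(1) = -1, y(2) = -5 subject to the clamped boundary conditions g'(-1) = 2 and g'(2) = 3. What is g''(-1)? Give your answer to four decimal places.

-24.9333

Let M_i = g''(x_i). Step sizes h_i = 1, 1, 1; slopes of the chords Δ_i = (y_(i+1) - y_i)/h_i = -5, -5, -4.
  1·M_0 + 4·M_1 + 1·M_2 = 6(Δ_1 - Δ_0) = 0
  1·M_1 + 4·M_2 + 1·M_3 = 6(Δ_2 - Δ_1) = 6
Clamped end conditions give two more equations: 2h_0·M_0 + h_0·M_1 = 6(Δ_0 - g'(-1)) = -42 and h_2·M_2 + 2h_2·M_3 = 6(g'(2) - Δ_2) = 42.
Forward elimination and back-substitution give M_0 = -374/15, M_1 = 118/15, M_2 = -98/15, M_3 = 364/15.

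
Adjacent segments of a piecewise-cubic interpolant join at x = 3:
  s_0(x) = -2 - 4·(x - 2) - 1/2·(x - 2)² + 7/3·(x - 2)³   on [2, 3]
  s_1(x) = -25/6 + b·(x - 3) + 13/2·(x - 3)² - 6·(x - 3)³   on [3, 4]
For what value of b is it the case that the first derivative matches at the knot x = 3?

2

s_0'(x) = -4 - 1·(x - 2) + 7·(x - 2)², so s_0'(3) = 2. On the right, s_1'(3) = b, so b = 2.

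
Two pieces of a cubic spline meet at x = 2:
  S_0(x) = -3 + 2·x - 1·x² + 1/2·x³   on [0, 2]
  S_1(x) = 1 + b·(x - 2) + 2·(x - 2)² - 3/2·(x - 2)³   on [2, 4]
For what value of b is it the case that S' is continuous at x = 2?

S_0'(x) = 2 - 2·x + 3/2·x², so S_0'(2) = 4. On the right, S_1'(2) = b, so b = 4.

4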